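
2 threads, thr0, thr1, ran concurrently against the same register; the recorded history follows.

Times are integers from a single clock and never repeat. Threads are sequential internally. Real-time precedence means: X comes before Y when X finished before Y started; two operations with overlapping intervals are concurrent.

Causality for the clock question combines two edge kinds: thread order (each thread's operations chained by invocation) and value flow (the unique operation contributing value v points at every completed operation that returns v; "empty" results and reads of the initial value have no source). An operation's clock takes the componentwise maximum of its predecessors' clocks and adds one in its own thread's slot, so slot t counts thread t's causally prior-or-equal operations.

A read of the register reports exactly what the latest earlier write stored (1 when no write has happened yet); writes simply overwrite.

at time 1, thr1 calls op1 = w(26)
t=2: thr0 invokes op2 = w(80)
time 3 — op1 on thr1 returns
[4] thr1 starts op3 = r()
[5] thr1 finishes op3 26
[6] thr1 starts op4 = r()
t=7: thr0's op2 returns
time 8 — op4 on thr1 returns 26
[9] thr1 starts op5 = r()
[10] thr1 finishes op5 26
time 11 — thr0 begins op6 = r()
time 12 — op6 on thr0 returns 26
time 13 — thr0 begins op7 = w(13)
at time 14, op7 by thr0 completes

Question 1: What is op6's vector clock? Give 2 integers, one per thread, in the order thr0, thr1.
(2, 1)

root op op1, invoked 1: fresh clock plus thr1's own tick → (0, 1)
root op op2, invoked 2: fresh clock plus thr0's own tick → (1, 0)
op3, invoked 4, takes VC(op1)=(0, 1) under max, adds 1 for thr1 → (0, 2)
op4, invoked 6, takes VC(op1)=(0, 1), VC(op3)=(0, 2) under max, adds 1 for thr1 → (0, 3)
op6, invoked 11, takes VC(op1)=(0, 1), VC(op2)=(1, 0) under max, adds 1 for thr0 → (2, 1)
op5, invoked 9, takes VC(op1)=(0, 1), VC(op4)=(0, 3) under max, adds 1 for thr1 → (0, 4)
op7, invoked 13, takes VC(op6)=(2, 1) under max, adds 1 for thr0 → (3, 1)
target: VC(op6) = (2, 1)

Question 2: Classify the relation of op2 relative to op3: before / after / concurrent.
concurrent

op2 spans [2,7], op3 spans [4,5]
the intervals overlap in both directions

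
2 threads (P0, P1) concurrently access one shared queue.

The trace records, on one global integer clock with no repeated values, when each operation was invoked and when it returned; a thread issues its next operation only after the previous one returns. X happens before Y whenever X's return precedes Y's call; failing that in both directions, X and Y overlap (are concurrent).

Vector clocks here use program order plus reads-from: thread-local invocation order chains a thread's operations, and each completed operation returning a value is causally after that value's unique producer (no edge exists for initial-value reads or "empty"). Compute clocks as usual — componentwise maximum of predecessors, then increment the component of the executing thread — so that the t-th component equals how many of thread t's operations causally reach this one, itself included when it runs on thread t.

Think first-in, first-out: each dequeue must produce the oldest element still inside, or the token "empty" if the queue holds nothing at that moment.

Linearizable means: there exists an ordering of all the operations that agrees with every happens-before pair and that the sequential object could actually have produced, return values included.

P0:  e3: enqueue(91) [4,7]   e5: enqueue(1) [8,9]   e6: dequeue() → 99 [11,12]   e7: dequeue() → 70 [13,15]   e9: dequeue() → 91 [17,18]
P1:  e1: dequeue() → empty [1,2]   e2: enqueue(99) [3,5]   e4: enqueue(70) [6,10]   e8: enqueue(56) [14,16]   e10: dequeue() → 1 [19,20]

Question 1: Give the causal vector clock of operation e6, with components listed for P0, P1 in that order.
(3, 2)

e1 (invocation 1): nothing precedes it; P1's component alone gives (0, 1)
e3 (invocation 4): nothing precedes it; P0's component alone gives (1, 0)
VC(e2, invoked at 3): max of VC(e1)=(0, 1), then +1 on thread P1 → (0, 2)
VC(e5, invoked at 8): max of VC(e3)=(1, 0), then +1 on thread P0 → (2, 0)
VC(e4, invoked at 6): max of VC(e2)=(0, 2), then +1 on thread P1 → (0, 3)
VC(e8, invoked at 14): max of VC(e4)=(0, 3), then +1 on thread P1 → (0, 4)
VC(e6, invoked at 11): max of VC(e2)=(0, 2), VC(e5)=(2, 0), then +1 on thread P0 → (3, 2)
VC(e10, invoked at 19): max of VC(e5)=(2, 0), VC(e8)=(0, 4), then +1 on thread P1 → (2, 5)
VC(e7, invoked at 13): max of VC(e4)=(0, 3), VC(e6)=(3, 2), then +1 on thread P0 → (4, 3)
VC(e9, invoked at 17): max of VC(e3)=(1, 0), VC(e7)=(4, 3), then +1 on thread P0 → (5, 3)
target: VC(e6) = (3, 2)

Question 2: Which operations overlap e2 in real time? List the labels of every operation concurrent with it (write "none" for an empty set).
e3

e2 spans [3,5]: anything still running between times 3 and 5 counts as concurrent
e1 [1,2]: before
e3 [4,7]: concurrent
e4 [6,10]: after
e5 [8,9]: after
e6 [11,12]: after
e7 [13,15]: after
e8 [14,16]: after
e9 [17,18]: after
e10 [19,20]: after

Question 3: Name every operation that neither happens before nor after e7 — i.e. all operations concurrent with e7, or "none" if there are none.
e8

e7 runs from 13 to 15; window-overlapping ops are concurrent
e1 [1,2]: before
e2 [3,5]: before
e3 [4,7]: before
e4 [6,10]: before
e5 [8,9]: before
e6 [11,12]: before
e8 [14,16]: concurrent
e9 [17,18]: after
e10 [19,20]: after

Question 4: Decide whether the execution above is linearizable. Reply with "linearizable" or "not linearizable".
linearizable

witness order: e1, e2, e4, e3, e5, e6, e7, e8, e9, e10
step 1: e1 dequeue() → empty — queue <>
step 2: e2 enqueue(99) — queue <99>
step 3: e4 enqueue(70) — queue <99,70>
step 4: e3 enqueue(91) — queue <99,70,91>
step 5: e5 enqueue(1) — queue <99,70,91,1>
step 6: e6 dequeue() → 99 — queue <70,91,1>
step 7: e7 dequeue() → 70 — queue <91,1>
step 8: e8 enqueue(56) — queue <91,1,56>
step 9: e9 dequeue() → 91 — queue <1,56>
step 10: e10 dequeue() → 1 — queue <56>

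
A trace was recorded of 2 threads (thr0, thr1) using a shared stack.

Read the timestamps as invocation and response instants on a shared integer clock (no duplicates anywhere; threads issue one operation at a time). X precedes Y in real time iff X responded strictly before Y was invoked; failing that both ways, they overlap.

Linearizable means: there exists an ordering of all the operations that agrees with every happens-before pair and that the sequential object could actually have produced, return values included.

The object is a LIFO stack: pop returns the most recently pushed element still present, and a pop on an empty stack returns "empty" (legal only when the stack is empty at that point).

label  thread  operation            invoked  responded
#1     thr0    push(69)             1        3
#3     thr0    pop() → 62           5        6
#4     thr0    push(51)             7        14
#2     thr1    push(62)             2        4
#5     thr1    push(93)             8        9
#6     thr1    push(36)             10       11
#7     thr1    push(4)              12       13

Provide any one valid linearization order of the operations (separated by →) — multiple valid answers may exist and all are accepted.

after step 1 (#1 push(69)): stack <69>
after step 2 (#2 push(62)): stack <69,62>
after step 3 (#3 pop() → 62): stack <69>
after step 4 (#4 push(51)): stack <69,51>
after step 5 (#5 push(93)): stack <69,51,93>
after step 6 (#6 push(36)): stack <69,51,93,36>
after step 7 (#7 push(4)): stack <69,51,93,36,4>

#1 → #2 → #3 → #4 → #5 → #6 → #7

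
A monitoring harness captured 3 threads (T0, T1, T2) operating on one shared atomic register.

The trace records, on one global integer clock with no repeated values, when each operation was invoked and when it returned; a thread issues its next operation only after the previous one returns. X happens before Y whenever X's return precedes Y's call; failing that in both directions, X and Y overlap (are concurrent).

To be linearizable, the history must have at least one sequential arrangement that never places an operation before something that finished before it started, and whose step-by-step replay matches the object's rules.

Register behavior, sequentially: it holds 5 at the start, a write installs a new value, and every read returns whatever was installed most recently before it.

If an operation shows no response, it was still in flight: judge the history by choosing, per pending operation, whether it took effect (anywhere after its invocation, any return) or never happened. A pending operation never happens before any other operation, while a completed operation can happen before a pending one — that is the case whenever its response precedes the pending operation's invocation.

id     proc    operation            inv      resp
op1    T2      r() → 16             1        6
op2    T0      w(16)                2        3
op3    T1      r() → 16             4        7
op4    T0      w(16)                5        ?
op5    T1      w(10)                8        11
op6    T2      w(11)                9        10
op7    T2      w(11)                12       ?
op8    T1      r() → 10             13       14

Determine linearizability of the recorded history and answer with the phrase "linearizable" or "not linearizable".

linearizable

a witness: op2, op1, op3, op4, op6, op5, op8
1. op2 w(16), leaving value 16
2. op1 r() → 16, leaving value 16
3. op3 r() → 16, leaving value 16
4. op4 w(16) (pending, included), leaving value 16
5. op6 w(11), leaving value 11
6. op5 w(10), leaving value 10
7. op8 r() → 10, leaving value 10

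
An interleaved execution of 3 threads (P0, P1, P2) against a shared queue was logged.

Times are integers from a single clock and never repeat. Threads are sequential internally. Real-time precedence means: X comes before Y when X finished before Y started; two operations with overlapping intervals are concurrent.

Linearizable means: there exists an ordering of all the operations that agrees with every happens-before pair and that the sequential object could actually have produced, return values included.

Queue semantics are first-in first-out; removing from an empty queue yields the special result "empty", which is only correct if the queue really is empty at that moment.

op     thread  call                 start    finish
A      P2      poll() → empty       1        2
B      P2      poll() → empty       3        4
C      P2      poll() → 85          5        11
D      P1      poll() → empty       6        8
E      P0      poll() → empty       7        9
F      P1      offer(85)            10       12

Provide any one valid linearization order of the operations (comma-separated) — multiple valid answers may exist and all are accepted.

after step 1 (A poll() → empty): queue <>
after step 2 (B poll() → empty): queue <>
after step 3 (D poll() → empty): queue <>
after step 4 (E poll() → empty): queue <>
after step 5 (F offer(85)): queue <85>
after step 6 (C poll() → 85): queue <>

A, B, D, E, F, C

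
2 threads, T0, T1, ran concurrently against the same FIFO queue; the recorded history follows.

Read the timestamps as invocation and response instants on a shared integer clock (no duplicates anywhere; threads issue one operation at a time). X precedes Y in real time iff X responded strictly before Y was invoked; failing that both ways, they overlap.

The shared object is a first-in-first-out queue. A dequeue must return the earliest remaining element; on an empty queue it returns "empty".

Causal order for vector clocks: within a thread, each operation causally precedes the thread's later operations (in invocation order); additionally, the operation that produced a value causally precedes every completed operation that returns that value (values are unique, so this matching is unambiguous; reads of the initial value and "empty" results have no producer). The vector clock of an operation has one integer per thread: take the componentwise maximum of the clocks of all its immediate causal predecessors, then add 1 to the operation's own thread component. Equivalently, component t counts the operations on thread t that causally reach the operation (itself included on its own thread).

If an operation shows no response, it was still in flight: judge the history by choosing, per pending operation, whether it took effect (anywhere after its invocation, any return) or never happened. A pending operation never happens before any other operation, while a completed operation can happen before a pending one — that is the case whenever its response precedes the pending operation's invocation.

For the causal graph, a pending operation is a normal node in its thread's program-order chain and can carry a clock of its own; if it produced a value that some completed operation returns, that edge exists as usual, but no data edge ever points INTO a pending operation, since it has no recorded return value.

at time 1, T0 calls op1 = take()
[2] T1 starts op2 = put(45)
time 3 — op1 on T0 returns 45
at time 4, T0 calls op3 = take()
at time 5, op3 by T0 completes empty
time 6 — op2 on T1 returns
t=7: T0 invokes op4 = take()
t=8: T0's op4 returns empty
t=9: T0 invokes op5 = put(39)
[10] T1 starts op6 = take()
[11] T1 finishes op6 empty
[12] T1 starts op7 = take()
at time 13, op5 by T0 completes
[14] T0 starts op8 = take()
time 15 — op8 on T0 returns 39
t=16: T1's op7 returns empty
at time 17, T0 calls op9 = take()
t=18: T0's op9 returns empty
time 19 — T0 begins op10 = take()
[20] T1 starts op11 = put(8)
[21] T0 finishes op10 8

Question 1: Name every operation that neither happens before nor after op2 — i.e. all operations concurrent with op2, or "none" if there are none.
overlap test against op2 [2,6]: concurrent iff the interval meets 2..6
op1 [1,3]: concurrent
op3 [4,5]: concurrent
op4 [7,8]: after
op5 [9,13]: after
op6 [10,11]: after
op7 [12,16]: after
op8 [14,15]: after
op9 [17,18]: after
op10 [19,21]: after
op11 [20,…): after

op1, op3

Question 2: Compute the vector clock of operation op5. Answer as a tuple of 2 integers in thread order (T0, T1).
no predecessors for op2 (invoked 2): T1 increments from zero → (0, 1)
from VC(op2)=(0, 1), op6 (invoked 10) maxes components and bumps T1 → (0, 2)
from VC(op2)=(0, 1), op1 (invoked 1) maxes components and bumps T0 → (1, 1)
from VC(op6)=(0, 2), op7 (invoked 12) maxes components and bumps T1 → (0, 3)
from VC(op1)=(1, 1), op3 (invoked 4) maxes components and bumps T0 → (2, 1)
from VC(op7)=(0, 3), op11 (invoked 20) maxes components and bumps T1 → (0, 4)
from VC(op3)=(2, 1), op4 (invoked 7) maxes components and bumps T0 → (3, 1)
from VC(op4)=(3, 1), op5 (invoked 9) maxes components and bumps T0 → (4, 1)
from VC(op5)=(4, 1), op8 (invoked 14) maxes components and bumps T0 → (5, 1)
from VC(op8)=(5, 1), op9 (invoked 17) maxes components and bumps T0 → (6, 1)
from VC(op9)=(6, 1), VC(op11)=(0, 4), op10 (invoked 19) maxes components and bumps T0 → (7, 4)
target: VC(op5) = (4, 1)

(4, 1)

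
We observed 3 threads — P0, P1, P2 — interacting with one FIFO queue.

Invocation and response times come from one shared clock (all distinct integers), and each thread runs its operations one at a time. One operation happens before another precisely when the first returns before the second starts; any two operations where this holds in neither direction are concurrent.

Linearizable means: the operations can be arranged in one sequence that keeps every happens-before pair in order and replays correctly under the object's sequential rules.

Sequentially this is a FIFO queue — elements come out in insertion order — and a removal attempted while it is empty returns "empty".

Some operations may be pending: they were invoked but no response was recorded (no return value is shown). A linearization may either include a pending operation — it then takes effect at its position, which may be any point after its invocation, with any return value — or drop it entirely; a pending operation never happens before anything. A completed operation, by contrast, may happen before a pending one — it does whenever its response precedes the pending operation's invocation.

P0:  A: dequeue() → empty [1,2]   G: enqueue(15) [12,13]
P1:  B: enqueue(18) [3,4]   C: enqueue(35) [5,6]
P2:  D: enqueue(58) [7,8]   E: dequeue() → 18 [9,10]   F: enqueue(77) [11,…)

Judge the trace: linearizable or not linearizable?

one valid linearization: A, B, C, D, E, F, G
step 1: A dequeue() → empty — queue <>
step 2: B enqueue(18) — queue <18>
step 3: C enqueue(35) — queue <18,35>
step 4: D enqueue(58) — queue <18,35,58>
step 5: E dequeue() → 18 — queue <35,58>
step 6: F enqueue(77) (pending, included) — queue <35,58,77>
step 7: G enqueue(15) — queue <35,58,77,15>

linearizable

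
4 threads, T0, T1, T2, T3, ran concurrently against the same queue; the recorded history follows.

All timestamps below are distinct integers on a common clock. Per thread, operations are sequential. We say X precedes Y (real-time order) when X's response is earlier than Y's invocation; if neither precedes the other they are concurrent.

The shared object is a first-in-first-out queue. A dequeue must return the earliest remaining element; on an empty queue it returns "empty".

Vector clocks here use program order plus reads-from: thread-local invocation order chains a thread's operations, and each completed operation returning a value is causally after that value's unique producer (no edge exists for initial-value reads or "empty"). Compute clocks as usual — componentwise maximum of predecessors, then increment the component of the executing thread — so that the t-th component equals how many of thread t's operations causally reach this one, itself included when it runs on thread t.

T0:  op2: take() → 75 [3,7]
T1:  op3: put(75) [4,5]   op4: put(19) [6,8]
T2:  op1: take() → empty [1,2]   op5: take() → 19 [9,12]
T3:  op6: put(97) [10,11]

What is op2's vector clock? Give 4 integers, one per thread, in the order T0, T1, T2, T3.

(1, 1, 0, 0)

VC(op6, invoked at 10): no causal predecessors; +1 on T3 → (0, 0, 0, 1)
VC(op1, invoked at 1): no causal predecessors; +1 on T2 → (0, 0, 1, 0)
VC(op3, invoked at 4): no causal predecessors; +1 on T1 → (0, 1, 0, 0)
invoked at 6, op4 merges VC(op3)=(0, 1, 0, 0) and bumps T1's slot → (0, 2, 0, 0)
invoked at 3, op2 merges VC(op3)=(0, 1, 0, 0) and bumps T0's slot → (1, 1, 0, 0)
invoked at 9, op5 merges VC(op1)=(0, 0, 1, 0), VC(op4)=(0, 2, 0, 0) and bumps T2's slot → (0, 2, 2, 0)
target: VC(op2) = (1, 1, 0, 0)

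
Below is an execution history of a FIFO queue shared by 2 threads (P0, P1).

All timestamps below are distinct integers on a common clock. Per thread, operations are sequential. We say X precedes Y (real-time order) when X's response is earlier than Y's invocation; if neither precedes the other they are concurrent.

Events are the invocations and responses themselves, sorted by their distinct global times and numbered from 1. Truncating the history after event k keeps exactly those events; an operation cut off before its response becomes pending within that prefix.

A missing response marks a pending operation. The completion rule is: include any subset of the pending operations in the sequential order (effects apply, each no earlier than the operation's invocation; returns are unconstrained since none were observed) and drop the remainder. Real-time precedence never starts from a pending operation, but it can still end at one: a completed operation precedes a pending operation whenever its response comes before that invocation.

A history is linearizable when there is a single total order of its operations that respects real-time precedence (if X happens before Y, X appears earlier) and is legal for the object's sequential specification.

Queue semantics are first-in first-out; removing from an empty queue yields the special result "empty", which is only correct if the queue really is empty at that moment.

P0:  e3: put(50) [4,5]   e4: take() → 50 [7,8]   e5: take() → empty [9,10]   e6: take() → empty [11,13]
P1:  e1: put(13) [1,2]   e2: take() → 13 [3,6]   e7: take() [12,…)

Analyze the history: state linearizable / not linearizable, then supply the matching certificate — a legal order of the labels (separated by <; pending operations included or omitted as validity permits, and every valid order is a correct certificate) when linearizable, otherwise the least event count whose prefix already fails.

linearizable — witness: e1 < e2 < e3 < e4 < e5 < e6

1. e1 put(13), leaving queue <13>
2. e2 take() → 13, leaving queue <>
3. e3 put(50), leaving queue <50>
4. e4 take() → 50, leaving queue <>
5. e5 take() → empty, leaving queue <>
6. e6 take() → empty, leaving queue <>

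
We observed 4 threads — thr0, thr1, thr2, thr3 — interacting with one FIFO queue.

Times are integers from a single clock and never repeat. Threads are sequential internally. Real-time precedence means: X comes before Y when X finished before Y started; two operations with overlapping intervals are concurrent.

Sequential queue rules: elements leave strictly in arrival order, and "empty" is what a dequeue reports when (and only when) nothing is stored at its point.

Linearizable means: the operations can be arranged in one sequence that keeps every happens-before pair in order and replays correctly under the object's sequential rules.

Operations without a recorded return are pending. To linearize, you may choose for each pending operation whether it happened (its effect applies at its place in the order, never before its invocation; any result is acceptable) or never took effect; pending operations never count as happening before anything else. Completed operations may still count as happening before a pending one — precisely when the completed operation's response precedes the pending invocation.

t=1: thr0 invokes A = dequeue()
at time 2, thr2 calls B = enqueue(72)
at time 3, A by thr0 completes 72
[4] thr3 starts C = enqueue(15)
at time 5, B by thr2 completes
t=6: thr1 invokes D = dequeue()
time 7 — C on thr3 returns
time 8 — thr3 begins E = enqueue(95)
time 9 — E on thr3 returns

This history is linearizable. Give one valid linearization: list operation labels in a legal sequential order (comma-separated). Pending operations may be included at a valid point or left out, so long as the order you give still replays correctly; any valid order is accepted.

after step 1 (B enqueue(72)): queue <72>
after step 2 (A dequeue() → 72): queue <>
after step 3 (C enqueue(15)): queue <15>
after step 4 (D dequeue() (pending, included)): queue <>
after step 5 (E enqueue(95)): queue <95>

B, A, C, D, E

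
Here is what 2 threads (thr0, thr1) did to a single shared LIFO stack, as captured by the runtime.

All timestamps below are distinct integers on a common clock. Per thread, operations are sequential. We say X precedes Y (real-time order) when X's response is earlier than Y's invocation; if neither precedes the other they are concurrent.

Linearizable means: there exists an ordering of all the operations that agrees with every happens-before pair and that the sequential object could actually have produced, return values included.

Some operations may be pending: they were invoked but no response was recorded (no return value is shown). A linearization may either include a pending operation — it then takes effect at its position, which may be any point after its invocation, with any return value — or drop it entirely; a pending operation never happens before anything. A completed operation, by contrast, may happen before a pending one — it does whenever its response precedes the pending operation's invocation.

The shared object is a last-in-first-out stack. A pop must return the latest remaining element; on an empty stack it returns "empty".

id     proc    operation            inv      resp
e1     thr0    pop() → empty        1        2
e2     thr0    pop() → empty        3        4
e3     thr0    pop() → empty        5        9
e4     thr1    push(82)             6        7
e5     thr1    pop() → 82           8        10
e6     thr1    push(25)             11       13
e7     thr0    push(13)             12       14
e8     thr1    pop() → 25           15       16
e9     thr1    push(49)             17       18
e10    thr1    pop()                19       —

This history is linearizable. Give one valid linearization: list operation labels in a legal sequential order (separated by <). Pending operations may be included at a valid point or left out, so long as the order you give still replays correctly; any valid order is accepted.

e1 < e2 < e3 < e4 < e5 < e7 < e6 < e8 < e9

after step 1 (e1 pop() → empty): stack <>
after step 2 (e2 pop() → empty): stack <>
after step 3 (e3 pop() → empty): stack <>
after step 4 (e4 push(82)): stack <82>
after step 5 (e5 pop() → 82): stack <>
after step 6 (e7 push(13)): stack <13>
after step 7 (e6 push(25)): stack <13,25>
after step 8 (e8 pop() → 25): stack <13>
after step 9 (e9 push(49)): stack <13,49>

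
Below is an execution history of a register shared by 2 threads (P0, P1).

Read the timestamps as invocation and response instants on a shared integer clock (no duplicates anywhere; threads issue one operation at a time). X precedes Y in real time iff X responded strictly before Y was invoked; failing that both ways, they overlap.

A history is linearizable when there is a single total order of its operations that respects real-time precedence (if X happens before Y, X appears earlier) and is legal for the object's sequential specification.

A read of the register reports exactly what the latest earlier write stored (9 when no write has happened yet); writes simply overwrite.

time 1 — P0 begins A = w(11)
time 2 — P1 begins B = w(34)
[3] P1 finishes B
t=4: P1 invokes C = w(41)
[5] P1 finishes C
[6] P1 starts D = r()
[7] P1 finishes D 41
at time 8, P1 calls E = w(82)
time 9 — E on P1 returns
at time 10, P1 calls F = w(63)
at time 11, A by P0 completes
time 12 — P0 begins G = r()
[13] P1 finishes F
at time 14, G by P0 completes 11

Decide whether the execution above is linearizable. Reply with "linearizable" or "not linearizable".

linearizable

one valid linearization: B, C, D, E, A, G, F
after step 1 (B w(34)): value 34
after step 2 (C w(41)): value 41
after step 3 (D r() → 41): value 41
after step 4 (E w(82)): value 82
after step 5 (A w(11)): value 11
after step 6 (G r() → 11): value 11
after step 7 (F w(63)): value 63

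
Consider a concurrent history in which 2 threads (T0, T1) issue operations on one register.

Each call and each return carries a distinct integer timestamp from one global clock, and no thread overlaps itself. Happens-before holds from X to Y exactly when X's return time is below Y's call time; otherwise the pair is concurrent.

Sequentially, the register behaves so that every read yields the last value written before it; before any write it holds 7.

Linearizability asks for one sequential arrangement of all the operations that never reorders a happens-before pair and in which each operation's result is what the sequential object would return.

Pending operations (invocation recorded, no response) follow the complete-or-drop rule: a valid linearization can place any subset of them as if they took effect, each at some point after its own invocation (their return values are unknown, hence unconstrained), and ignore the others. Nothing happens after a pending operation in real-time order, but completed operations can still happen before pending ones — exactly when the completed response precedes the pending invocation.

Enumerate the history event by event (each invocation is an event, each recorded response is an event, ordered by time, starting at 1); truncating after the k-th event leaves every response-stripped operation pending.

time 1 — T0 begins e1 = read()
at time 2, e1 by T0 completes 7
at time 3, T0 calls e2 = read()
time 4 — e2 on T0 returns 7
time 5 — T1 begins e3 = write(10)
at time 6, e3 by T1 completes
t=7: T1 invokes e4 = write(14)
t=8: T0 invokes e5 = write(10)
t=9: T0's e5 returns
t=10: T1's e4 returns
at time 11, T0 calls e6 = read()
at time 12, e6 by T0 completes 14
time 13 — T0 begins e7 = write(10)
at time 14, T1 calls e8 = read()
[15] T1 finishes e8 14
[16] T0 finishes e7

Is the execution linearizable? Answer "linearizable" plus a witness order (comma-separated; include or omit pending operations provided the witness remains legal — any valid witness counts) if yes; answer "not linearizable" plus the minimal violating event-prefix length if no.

after step 1 (e1 read() → 7): value 7
after step 2 (e2 read() → 7): value 7
after step 3 (e3 write(10)): value 10
after step 4 (e5 write(10)): value 10
after step 5 (e4 write(14)): value 14
after step 6 (e6 read() → 14): value 14
after step 7 (e8 read() → 14): value 14
after step 8 (e7 write(10)): value 10

linearizable — witness: e1, e2, e3, e5, e4, e6, e8, e7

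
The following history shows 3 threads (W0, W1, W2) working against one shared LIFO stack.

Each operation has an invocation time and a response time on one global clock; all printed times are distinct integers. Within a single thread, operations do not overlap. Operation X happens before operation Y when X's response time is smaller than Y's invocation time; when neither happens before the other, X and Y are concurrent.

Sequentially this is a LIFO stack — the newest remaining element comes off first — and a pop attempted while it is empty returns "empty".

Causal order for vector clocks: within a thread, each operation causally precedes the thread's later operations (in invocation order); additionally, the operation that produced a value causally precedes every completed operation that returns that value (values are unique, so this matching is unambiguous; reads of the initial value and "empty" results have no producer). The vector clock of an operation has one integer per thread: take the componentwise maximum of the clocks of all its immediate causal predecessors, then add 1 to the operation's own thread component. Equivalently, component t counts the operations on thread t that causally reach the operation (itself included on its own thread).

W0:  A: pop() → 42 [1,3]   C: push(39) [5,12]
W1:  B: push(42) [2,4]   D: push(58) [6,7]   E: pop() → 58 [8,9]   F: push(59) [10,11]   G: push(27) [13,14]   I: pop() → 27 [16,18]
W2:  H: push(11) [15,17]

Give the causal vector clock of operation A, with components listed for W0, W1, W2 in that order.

(1, 1, 0)

VC(H, invoked at 15): no causal predecessors; +1 on W2 → (0, 0, 1)
VC(B, invoked at 2): no causal predecessors; +1 on W1 → (0, 1, 0)
merge at D (invoked 6): VC(B)=(0, 1, 0), own-thread bump on W1 → (0, 2, 0)
merge at A (invoked 1): VC(B)=(0, 1, 0), own-thread bump on W0 → (1, 1, 0)
merge at E (invoked 8): VC(D)=(0, 2, 0), own-thread bump on W1 → (0, 3, 0)
merge at C (invoked 5): VC(A)=(1, 1, 0), own-thread bump on W0 → (2, 1, 0)
merge at F (invoked 10): VC(E)=(0, 3, 0), own-thread bump on W1 → (0, 4, 0)
merge at G (invoked 13): VC(F)=(0, 4, 0), own-thread bump on W1 → (0, 5, 0)
merge at I (invoked 16): VC(G)=(0, 5, 0), own-thread bump on W1 → (0, 6, 0)
target: VC(A) = (1, 1, 0)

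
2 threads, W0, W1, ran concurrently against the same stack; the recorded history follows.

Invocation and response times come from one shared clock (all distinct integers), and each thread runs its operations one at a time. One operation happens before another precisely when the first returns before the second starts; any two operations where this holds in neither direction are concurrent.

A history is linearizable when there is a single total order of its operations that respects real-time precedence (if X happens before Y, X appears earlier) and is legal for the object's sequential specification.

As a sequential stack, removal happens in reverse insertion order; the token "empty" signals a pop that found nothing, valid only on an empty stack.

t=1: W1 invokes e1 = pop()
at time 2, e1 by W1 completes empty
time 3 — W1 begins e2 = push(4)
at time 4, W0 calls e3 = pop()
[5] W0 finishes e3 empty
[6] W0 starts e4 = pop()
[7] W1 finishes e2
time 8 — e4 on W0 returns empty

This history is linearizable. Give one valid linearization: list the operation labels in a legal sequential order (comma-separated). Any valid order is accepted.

e1, e3, e4, e2

step 1: e1 pop() → empty — stack <>
step 2: e3 pop() → empty — stack <>
step 3: e4 pop() → empty — stack <>
step 4: e2 push(4) — stack <4>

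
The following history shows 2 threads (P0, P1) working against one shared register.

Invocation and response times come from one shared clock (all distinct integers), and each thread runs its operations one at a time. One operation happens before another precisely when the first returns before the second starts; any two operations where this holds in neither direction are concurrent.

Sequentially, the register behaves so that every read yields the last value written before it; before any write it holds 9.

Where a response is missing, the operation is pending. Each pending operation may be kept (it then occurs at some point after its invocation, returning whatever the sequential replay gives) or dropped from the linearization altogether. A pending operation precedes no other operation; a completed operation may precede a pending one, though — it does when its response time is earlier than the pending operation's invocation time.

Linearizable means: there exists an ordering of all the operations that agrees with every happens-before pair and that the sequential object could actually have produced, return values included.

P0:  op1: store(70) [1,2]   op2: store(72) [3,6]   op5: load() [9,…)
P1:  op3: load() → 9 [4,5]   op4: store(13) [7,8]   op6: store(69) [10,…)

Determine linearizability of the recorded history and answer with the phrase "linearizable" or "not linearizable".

events 1..4 are fine; event 5 — the response of op3 at time 5 — makes the prefix non-linearizable
the sole real-time-consistent order of 2 completed operations fails the register replay
completion choices over the 1 pending operation (op2) were checked; none helps
take op1, op3 (pending dropped): step 2 already fails, because op3 load() → 9 cannot occur there

not linearizable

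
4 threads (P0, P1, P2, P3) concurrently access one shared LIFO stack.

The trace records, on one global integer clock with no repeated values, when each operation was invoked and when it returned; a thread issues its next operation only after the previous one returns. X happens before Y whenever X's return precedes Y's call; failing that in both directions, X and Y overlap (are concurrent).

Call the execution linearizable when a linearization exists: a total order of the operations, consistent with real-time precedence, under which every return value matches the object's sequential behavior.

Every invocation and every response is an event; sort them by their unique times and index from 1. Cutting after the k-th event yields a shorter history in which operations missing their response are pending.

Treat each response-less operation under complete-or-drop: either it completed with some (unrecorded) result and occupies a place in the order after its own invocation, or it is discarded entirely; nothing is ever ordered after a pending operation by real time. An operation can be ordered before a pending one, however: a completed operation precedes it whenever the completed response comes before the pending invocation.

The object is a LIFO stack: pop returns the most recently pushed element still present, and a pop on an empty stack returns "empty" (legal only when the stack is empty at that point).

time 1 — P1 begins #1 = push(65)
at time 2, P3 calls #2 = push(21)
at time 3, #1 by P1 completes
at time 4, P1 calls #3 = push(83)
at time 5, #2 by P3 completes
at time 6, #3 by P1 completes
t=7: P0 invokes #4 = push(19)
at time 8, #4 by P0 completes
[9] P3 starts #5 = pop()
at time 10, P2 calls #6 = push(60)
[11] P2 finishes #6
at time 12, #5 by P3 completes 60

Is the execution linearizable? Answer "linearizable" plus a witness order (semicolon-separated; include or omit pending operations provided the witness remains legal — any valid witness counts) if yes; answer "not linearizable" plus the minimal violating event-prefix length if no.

step 1: #1 push(65) — stack <65>
step 2: #2 push(21) — stack <65,21>
step 3: #3 push(83) — stack <65,21,83>
step 4: #4 push(19) — stack <65,21,83,19>
step 5: #6 push(60) — stack <65,21,83,19,60>
step 6: #5 pop() → 60 — stack <65,21,83,19>

linearizable — witness: #1; #2; #3; #4; #6; #5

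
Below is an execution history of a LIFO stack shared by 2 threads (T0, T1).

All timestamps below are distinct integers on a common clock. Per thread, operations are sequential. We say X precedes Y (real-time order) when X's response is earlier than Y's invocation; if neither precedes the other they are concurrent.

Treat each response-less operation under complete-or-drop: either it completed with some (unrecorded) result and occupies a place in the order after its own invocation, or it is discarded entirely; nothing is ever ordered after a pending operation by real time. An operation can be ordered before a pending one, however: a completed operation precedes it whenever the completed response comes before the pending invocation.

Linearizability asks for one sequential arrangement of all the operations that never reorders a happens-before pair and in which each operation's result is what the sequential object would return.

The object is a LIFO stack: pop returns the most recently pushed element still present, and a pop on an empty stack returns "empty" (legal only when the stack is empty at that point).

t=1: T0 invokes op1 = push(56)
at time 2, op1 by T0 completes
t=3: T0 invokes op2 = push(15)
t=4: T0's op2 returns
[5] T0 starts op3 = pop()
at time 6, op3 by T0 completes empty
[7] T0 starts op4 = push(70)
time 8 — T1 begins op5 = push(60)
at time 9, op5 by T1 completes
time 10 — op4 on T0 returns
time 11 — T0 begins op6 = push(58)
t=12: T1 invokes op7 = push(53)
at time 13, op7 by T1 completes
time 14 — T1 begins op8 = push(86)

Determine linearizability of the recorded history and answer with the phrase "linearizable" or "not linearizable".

through event 5 a valid linearization exists; event 6 (op3 responding at time 6) ends that
a single order respects real time; the 3 completed LIFO stack operations fail replay along it
take op1, op2, op3: step 3 already fails, because op3 pop() → empty cannot occur there

not linearizable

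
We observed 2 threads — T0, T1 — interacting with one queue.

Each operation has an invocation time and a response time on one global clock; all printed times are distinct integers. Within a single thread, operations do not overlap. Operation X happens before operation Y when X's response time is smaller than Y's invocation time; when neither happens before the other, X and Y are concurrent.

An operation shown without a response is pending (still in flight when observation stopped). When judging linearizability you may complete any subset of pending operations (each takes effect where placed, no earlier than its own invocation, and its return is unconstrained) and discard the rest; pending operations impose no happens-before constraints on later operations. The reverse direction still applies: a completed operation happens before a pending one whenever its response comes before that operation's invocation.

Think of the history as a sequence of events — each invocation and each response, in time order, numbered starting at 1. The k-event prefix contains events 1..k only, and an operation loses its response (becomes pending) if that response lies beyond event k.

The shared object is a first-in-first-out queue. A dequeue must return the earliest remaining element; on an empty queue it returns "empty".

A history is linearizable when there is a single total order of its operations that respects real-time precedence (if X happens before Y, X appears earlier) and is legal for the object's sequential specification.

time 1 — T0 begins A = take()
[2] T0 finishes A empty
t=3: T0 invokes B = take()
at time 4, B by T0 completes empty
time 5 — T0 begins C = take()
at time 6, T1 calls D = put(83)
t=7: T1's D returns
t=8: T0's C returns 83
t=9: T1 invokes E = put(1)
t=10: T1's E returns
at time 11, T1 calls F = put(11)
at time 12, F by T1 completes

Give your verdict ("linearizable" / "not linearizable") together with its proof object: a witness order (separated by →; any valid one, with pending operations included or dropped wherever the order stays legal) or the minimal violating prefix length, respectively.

linearizable — witness: A → B → D → C → E → F

1. A take() → empty, leaving queue <>
2. B take() → empty, leaving queue <>
3. D put(83), leaving queue <83>
4. C take() → 83, leaving queue <>
5. E put(1), leaving queue <1>
6. F put(11), leaving queue <1,11>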